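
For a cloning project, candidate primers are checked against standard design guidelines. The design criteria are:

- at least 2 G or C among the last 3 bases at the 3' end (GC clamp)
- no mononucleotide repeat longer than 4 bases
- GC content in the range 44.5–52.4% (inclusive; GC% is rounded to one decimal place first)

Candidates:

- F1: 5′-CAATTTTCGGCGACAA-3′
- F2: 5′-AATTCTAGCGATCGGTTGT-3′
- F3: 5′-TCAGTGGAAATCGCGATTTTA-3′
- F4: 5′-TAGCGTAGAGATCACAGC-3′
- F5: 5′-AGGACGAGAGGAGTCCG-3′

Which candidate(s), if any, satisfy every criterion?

F1 (16 nt, A=5 T=4 G=3 C=4): 3' end CAA has 1 G/C, need ≥2 ✗; longest run = 4 ✓; GC 7/16 = 43.8%, outside 44.5–52.4% ✗ — fails.
F2 (19 nt, A=4 T=7 G=5 C=3): 3' end TGT has 1 G/C, need ≥2 ✗; longest run = 2 ✓; GC 8/19 = 42.1%, outside 44.5–52.4% ✗ — fails.
F3 (21 nt, A=6 T=7 G=5 C=3): 3' end TTA has 0 G/C, need ≥2 ✗; longest run = 4 ✓; GC 8/21 = 38.1%, outside 44.5–52.4% ✗ — fails.
F4 (18 nt, A=6 T=3 G=5 C=4): 3' end AGC has 2 G/C ✓; longest run = 1 ✓; GC 9/18 = 50.0% ✓ — passes.
F5 (17 nt, A=5 T=1 G=8 C=3): 3' end CCG has 3 G/C ✓; longest run = 2 ✓; GC 11/17 = 64.7%, outside 44.5–52.4% ✗ — fails.

F4 only.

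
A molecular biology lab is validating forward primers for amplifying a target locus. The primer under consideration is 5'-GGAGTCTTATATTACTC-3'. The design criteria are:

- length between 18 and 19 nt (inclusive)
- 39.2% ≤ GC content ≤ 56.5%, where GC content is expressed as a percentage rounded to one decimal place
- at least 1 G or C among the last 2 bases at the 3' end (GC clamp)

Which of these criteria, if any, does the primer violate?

Base counts: A=4, T=7, G=3, C=3 (length 17).
length: length 17, outside 18–19 ✗
GC content: GC 6/17 = 35.3%, outside 39.2–56.5% ✗
GC clamp: 3' end TC has 1 G/C ✓

Fails: length, GC content.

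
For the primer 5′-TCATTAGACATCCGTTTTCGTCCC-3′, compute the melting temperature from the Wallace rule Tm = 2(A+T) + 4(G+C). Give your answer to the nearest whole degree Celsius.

Base counts: A=4, T=9, G=3, C=8 (length 24).
Tm = 2·(4+9) + 4·(3+8) = 2·13 + 4·11 = 26 + 44 = 70°C.

70°C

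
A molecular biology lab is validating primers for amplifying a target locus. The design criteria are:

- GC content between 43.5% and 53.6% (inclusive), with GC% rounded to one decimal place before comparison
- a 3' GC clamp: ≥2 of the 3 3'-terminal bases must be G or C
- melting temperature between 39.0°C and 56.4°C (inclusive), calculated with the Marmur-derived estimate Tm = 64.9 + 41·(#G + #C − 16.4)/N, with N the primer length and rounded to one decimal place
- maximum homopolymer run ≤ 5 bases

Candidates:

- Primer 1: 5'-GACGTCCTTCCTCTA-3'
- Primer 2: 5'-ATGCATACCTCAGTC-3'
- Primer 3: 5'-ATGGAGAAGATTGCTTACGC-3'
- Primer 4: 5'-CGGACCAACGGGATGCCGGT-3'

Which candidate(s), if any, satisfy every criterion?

Primer 2 and Primer 3.

Primer 1 (15 nt, A=2 T=5 G=2 C=6): GC 8/15 = 53.3% ✓; 3' end CTA has 1 G/C, need ≥2 ✗; Tm = 64.9 + 41·(8 − 16.4)/15 = 41.9°C ✓; longest run = 2 ✓ — fails.
Primer 2 (15 nt, A=4 T=4 G=2 C=5): GC 7/15 = 46.7% ✓; 3' end GTC has 2 G/C ✓; Tm = 64.9 + 41·(7 − 16.4)/15 = 39.2°C ✓; longest run = 2 ✓ — passes.
Primer 3 (20 nt, A=6 T=5 G=6 C=3): GC 9/20 = 45.0% ✓; 3' end CGC has 3 G/C ✓; Tm = 64.9 + 41·(9 − 16.4)/20 = 49.7°C ✓; longest run = 2 ✓ — passes.
Primer 4 (20 nt, A=4 T=2 G=8 C=6): GC 14/20 = 70.0%, outside 43.5–53.6% ✗; 3' end GGT has 2 G/C ✓; Tm = 64.9 + 41·(14 − 16.4)/20 = 60.0°C, outside 39.0–56.4°C ✗; longest run = 3 ✓ — fails.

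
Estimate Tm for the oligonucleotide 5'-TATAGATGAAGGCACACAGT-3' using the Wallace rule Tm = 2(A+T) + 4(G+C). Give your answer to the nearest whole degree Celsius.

56°C

Base counts: A=8, T=4, G=5, C=3 (length 20).
Tm = 2·(8+4) + 4·(5+3) = 2·12 + 4·8 = 24 + 32 = 56°C.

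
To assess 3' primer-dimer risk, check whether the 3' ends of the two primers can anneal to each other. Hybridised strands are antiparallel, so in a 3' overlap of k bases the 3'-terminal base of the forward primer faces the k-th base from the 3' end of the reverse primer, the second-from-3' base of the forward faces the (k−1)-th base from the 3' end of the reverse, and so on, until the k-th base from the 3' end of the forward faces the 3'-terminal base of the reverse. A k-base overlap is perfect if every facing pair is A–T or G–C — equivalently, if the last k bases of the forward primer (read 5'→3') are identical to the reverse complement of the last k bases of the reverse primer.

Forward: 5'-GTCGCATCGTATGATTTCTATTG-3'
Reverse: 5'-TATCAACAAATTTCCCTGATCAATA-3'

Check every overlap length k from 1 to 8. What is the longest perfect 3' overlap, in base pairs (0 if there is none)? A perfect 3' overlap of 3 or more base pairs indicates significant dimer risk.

Longest perfect overlap: 5 complementary base pairs; significant dimer risk (threshold 3).

Last 8 bases (5'→3') — forward …TTCTATTG, reverse …GATCAATA.
Reverse complement of the reverse primer's last 8 bases: TATTGATC; its first k bases are the reverse complement of the reverse primer's last k bases, so a perfect k-base overlap needs the forward primer's last k bases to equal them.
Comparing (forward last k vs required): k=1: G vs T ✗; k=2: TG vs TA ✗; k=3: TTG vs TAT ✗; k=4: ATTG vs TATT ✗; k=5: TATTG vs TATTG ✓; k=6: CTATTG vs TATTGA ✗; k=7: TCTATTG vs TATTGAT ✗; k=8: TTCTATTG vs TATTGATC ✗.
Only k = 5 is perfect, so the longest perfect 3' overlap is 5.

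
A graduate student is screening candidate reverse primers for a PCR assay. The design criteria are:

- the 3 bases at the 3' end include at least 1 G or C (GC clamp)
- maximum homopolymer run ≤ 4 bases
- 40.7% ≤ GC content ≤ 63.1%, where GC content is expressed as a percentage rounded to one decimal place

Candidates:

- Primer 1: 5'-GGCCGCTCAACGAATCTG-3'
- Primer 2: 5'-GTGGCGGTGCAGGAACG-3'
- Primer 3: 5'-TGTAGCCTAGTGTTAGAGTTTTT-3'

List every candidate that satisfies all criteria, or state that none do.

Primer 1 (18 nt, A=4 T=3 G=5 C=6): 3' end CTG has 2 G/C ✓; longest run = 2 ✓; GC 11/18 = 61.1% ✓ — passes.
Primer 2 (17 nt, A=3 T=2 G=9 C=3): 3' end ACG has 2 G/C ✓; longest run = 2 ✓; GC 12/17 = 70.6%, outside 40.7–63.1% ✗ — fails.
Primer 3 (23 nt, A=4 T=11 G=6 C=2): 3' end TTT has 0 G/C, need ≥1 ✗; longest run = 5, exceeds 4 ✗; GC 8/23 = 34.8%, outside 40.7–63.1% ✗ — fails.

Primer 1 only.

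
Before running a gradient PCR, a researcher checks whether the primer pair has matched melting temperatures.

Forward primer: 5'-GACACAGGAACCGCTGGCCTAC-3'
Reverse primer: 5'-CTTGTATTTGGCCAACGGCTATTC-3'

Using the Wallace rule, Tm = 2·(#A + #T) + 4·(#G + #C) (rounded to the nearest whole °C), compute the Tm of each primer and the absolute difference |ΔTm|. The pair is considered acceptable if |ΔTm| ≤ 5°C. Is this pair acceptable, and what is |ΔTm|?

|ΔTm| = 2°C; the pair is acceptable.

Forward: A=6 T=2 G=6 C=8 → Tm = 2·8 + 4·14 = 72°C.
Reverse: A=4 T=9 G=5 C=6 → Tm = 2·13 + 4·11 = 70°C.
|ΔTm| = |72 − 70| = 2°C, ≤ 5°C.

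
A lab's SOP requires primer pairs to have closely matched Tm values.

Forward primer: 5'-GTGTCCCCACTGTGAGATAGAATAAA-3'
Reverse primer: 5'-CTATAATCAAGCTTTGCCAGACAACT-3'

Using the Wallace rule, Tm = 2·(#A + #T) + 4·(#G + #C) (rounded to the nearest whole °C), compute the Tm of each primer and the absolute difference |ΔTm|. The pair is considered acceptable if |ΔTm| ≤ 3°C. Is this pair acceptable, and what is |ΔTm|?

|ΔTm| = 2°C; the pair is acceptable.

Forward: A=9 T=6 G=6 C=5 → Tm = 2·15 + 4·11 = 74°C.
Reverse: A=9 T=7 G=3 C=7 → Tm = 2·16 + 4·10 = 72°C.
|ΔTm| = |74 − 72| = 2°C, ≤ 3°C.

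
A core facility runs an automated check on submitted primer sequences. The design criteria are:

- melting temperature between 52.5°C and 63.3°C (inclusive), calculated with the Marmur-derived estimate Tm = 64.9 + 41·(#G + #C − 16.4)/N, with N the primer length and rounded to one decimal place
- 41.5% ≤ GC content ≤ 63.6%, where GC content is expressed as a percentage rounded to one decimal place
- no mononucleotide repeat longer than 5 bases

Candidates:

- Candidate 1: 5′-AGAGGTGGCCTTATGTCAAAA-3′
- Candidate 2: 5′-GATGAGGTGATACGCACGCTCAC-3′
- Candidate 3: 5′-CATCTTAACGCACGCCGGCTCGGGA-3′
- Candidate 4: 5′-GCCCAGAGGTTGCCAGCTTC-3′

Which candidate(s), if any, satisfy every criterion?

Candidate 1 (21 nt, A=7 T=5 G=6 C=3): Tm = 64.9 + 41·(9 − 16.4)/21 = 50.5°C, outside 52.5–63.3°C ✗; GC 9/21 = 42.9% ✓; longest run = 4 ✓ — fails.
Candidate 2 (23 nt, A=6 T=4 G=7 C=6): Tm = 64.9 + 41·(13 − 16.4)/23 = 58.8°C ✓; GC 13/23 = 56.5% ✓; longest run = 2 ✓ — passes.
Candidate 3 (25 nt, A=5 T=4 G=7 C=9): Tm = 64.9 + 41·(16 − 16.4)/25 = 64.2°C, outside 52.5–63.3°C ✗; GC 16/25 = 64.0%, outside 41.5–63.6% ✗; longest run = 3 ✓ — fails.
Candidate 4 (20 nt, A=3 T=4 G=6 C=7): Tm = 64.9 + 41·(13 − 16.4)/20 = 57.9°C ✓; GC 13/20 = 65.0%, outside 41.5–63.6% ✗; longest run = 3 ✓ — fails.

Candidate 2 only.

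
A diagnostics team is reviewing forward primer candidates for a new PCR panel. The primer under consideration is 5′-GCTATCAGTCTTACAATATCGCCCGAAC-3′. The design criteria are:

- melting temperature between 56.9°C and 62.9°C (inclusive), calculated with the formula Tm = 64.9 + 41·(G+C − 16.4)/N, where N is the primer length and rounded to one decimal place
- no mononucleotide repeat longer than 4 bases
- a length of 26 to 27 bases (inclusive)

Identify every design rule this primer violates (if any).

Fails: length.

Base counts: A=8, T=7, G=4, C=9 (length 28).
Tm: Tm = 64.9 + 41·(13 − 16.4)/28 = 59.9°C ✓
homopolymer run: longest run = 3 ✓
length: length 28, outside 26–27 ✗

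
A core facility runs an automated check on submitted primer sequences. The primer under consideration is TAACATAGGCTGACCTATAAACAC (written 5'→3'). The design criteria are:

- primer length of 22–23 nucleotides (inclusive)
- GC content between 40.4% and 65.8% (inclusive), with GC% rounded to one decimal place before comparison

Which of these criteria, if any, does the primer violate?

Fails: length, GC content.

Base counts: A=10, T=5, G=3, C=6 (length 24).
length: length 24, outside 22–23 ✗
GC content: GC 9/24 = 37.5%, outside 40.4–65.8% ✗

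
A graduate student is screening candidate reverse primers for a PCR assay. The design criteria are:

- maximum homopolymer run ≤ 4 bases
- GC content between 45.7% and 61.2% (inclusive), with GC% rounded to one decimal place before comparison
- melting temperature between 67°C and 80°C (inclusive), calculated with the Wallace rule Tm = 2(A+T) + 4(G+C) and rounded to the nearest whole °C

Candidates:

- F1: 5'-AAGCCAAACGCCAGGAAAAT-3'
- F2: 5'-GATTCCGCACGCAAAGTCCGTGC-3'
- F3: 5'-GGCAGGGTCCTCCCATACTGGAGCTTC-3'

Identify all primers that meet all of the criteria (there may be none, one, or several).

F1 (20 nt, A=10 T=1 G=4 C=5): longest run = 4 ✓; GC 9/20 = 45.0%, outside 45.7–61.2% ✗; Tm = 2·11 + 4·9 = 58°C, outside 67–80°C ✗ — fails.
F2 (23 nt, A=5 T=4 G=6 C=8): longest run = 3 ✓; GC 14/23 = 60.9% ✓; Tm = 2·9 + 4·14 = 74°C ✓ — passes.
F3 (27 nt, A=4 T=6 G=8 C=9): longest run = 3 ✓; GC 17/27 = 63.0%, outside 45.7–61.2% ✗; Tm = 2·10 + 4·17 = 88°C, outside 67–80°C ✗ — fails.

F2 only.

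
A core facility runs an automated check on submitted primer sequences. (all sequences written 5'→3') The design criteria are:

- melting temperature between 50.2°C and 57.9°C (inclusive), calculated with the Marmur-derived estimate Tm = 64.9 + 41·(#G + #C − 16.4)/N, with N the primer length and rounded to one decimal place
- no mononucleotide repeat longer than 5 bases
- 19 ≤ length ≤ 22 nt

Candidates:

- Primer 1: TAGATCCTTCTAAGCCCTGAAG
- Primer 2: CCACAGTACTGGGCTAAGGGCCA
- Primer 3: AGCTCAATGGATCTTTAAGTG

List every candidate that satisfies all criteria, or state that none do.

Primer 1 (22 nt, A=6 T=6 G=4 C=6): Tm = 64.9 + 41·(10 − 16.4)/22 = 53.0°C ✓; longest run = 3 ✓; length 22 ✓ — passes.
Primer 2 (23 nt, A=6 T=3 G=7 C=7): Tm = 64.9 + 41·(14 − 16.4)/23 = 60.6°C, outside 50.2–57.9°C ✗; longest run = 3 ✓; length 23, outside 19–22 ✗ — fails.
Primer 3 (21 nt, A=6 T=7 G=5 C=3): Tm = 64.9 + 41·(8 − 16.4)/21 = 48.5°C, outside 50.2–57.9°C ✗; longest run = 3 ✓; length 21 ✓ — fails.

Primer 1 only.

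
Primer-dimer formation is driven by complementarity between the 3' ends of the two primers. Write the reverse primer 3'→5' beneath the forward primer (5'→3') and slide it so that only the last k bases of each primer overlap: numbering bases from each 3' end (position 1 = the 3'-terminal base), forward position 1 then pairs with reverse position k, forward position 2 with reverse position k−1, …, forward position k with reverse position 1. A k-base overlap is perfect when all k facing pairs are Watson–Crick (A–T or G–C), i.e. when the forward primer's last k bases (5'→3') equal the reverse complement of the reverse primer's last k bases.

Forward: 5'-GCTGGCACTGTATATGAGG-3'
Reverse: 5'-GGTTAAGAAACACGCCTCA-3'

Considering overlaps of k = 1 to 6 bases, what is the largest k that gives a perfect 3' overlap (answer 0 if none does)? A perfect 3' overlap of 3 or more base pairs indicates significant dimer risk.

Longest perfect overlap: 5 complementary base pairs; significant dimer risk (threshold 3).

Last 6 bases (5'→3') — forward …ATGAGG, reverse …GCCTCA.
Reverse complement of the reverse primer's last 6 bases: TGAGGC; its first k bases are the reverse complement of the reverse primer's last k bases, so a perfect k-base overlap needs the forward primer's last k bases to equal them.
Comparing (forward last k vs required): k=1: G vs T ✗; k=2: GG vs TG ✗; k=3: AGG vs TGA ✗; k=4: GAGG vs TGAG ✗; k=5: TGAGG vs TGAGG ✓; k=6: ATGAGG vs TGAGGC ✗.
Only k = 5 is perfect, so the longest perfect 3' overlap is 5.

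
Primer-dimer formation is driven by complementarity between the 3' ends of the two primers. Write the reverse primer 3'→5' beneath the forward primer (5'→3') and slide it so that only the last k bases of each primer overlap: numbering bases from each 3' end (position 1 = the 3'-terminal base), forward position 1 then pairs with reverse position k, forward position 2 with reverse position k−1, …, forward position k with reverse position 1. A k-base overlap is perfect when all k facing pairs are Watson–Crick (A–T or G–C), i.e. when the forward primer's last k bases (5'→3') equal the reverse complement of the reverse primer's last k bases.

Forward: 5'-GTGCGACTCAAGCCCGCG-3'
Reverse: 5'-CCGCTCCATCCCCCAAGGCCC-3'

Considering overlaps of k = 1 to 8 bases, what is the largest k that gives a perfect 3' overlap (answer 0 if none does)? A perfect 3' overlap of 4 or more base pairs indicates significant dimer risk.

Last 8 bases (5'→3') — forward …AGCCCGCG, reverse …CAAGGCCC.
Reverse complement of the reverse primer's last 8 bases: GGGCCTTG; its first k bases are the reverse complement of the reverse primer's last k bases, so a perfect k-base overlap needs the forward primer's last k bases to equal them.
Comparing (forward last k vs required): k=1: G vs G ✓; k=2: CG vs GG ✗; k=3: GCG vs GGG ✗; k=4: CGCG vs GGGC ✗; k=5: CCGCG vs GGGCC ✗; k=6: CCCGCG vs GGGCCT ✗; k=7: GCCCGCG vs GGGCCTT ✗; k=8: AGCCCGCG vs GGGCCTTG ✗.
Only k = 1 is perfect, so the longest perfect 3' overlap is 1.

Longest perfect overlap: 1 complementary base pair; below the dimer-risk threshold (threshold 4).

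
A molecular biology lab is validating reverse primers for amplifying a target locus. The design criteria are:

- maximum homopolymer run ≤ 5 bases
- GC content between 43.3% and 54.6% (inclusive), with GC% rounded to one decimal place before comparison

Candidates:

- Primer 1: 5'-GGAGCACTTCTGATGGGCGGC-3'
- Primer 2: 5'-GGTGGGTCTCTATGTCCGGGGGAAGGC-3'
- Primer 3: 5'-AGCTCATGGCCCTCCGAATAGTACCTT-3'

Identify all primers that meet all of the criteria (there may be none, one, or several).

Primer 1 (21 nt, A=3 T=4 G=9 C=5): longest run = 3 ✓; GC 14/21 = 66.7%, outside 43.3–54.6% ✗ — fails.
Primer 2 (27 nt, A=3 T=6 G=13 C=5): longest run = 5 ✓; GC 18/27 = 66.7%, outside 43.3–54.6% ✗ — fails.
Primer 3 (27 nt, A=6 T=7 G=5 C=9): longest run = 3 ✓; GC 14/27 = 51.9% ✓ — passes.

Primer 3 only.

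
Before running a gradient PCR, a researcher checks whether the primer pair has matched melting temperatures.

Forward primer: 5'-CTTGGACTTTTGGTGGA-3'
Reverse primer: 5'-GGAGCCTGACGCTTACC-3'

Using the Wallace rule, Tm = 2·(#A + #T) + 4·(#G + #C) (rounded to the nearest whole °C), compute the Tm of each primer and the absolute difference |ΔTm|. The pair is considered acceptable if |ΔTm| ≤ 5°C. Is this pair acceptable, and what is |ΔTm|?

|ΔTm| = 6°C; the pair is not acceptable.

Forward: A=2 T=7 G=6 C=2 → Tm = 2·9 + 4·8 = 50°C.
Reverse: A=3 T=3 G=5 C=6 → Tm = 2·6 + 4·11 = 56°C.
|ΔTm| = |50 − 56| = 6°C, > 5°C.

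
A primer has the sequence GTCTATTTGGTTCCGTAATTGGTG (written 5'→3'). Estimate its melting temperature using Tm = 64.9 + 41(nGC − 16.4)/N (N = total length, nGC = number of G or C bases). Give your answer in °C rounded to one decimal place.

54.0°C

Base counts: A=3, T=11, G=7, C=3; G+C = 10, N = 24.
Tm = 64.9 + 41·(10 − 16.4)/24 = 64.9 + -262.40/24 = 54.0°C.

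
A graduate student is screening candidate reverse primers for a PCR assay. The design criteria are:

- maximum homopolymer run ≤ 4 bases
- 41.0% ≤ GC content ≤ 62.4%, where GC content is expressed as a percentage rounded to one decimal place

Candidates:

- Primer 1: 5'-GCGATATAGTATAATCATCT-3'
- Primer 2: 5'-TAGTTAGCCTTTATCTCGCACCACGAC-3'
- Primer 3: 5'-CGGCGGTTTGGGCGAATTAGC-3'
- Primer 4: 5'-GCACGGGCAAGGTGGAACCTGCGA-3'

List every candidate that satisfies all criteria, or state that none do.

Primer 2 and Primer 3.

Primer 1 (20 nt, A=7 T=7 G=3 C=3): longest run = 2 ✓; GC 6/20 = 30.0%, outside 41.0–62.4% ✗ — fails.
Primer 2 (27 nt, A=6 T=8 G=4 C=9): longest run = 3 ✓; GC 13/27 = 48.1% ✓ — passes.
Primer 3 (21 nt, A=3 T=5 G=9 C=4): longest run = 3 ✓; GC 13/21 = 61.9% ✓ — passes.
Primer 4 (24 nt, A=6 T=2 G=10 C=6): longest run = 3 ✓; GC 16/24 = 66.7%, outside 41.0–62.4% ✗ — fails.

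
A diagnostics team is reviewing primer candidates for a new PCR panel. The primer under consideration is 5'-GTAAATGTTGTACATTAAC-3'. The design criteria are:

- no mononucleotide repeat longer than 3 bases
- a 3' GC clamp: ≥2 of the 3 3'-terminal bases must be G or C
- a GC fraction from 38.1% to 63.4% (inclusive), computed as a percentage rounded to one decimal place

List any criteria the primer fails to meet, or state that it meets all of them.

Base counts: A=7, T=7, G=3, C=2 (length 19).
homopolymer run: longest run = 3 ✓
GC clamp: 3' end AAC has 1 G/C, need ≥2 ✗
GC content: GC 5/19 = 26.3%, outside 38.1–63.4% ✗

Fails: GC clamp, GC content.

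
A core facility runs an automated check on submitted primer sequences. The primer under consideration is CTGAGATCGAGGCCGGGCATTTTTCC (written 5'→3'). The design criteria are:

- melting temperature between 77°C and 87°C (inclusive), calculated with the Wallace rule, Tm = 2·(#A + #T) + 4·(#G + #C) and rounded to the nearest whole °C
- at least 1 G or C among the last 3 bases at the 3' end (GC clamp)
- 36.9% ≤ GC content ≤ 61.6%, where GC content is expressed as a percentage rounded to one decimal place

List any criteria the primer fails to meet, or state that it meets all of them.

Meets all criteria.

Base counts: A=4, T=7, G=8, C=7 (length 26).
Tm: Tm = 2·11 + 4·15 = 82°C ✓
GC clamp: 3' end TCC has 2 G/C ✓
GC content: GC 15/26 = 57.7% ✓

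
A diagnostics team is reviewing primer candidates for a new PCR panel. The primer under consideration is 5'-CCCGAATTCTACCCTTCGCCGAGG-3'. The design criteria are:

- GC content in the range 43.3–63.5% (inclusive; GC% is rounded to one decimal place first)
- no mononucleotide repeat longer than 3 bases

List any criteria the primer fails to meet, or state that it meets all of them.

Meets all criteria.

Base counts: A=4, T=5, G=5, C=10 (length 24).
GC content: GC 15/24 = 62.5% ✓
homopolymer run: longest run = 3 ✓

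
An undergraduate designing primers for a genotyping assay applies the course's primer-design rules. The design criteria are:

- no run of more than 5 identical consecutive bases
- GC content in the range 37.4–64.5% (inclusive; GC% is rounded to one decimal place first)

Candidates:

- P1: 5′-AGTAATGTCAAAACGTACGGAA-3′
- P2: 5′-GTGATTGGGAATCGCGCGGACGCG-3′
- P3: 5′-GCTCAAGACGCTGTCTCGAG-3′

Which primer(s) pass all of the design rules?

P1 (22 nt, A=10 T=4 G=5 C=3): longest run = 4 ✓; GC 8/22 = 36.4%, outside 37.4–64.5% ✗ — fails.
P2 (24 nt, A=4 T=4 G=11 C=5): longest run = 3 ✓; GC 16/24 = 66.7%, outside 37.4–64.5% ✗ — fails.
P3 (20 nt, A=4 T=4 G=6 C=6): longest run = 2 ✓; GC 12/20 = 60.0% ✓ — passes.

P3 only.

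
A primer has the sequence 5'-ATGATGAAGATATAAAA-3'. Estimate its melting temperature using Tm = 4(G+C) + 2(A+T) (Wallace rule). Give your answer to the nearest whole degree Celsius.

Base counts: A=10, T=4, G=3, C=0 (length 17).
Tm = 2·(10+4) + 4·(3+0) = 2·14 + 4·3 = 28 + 12 = 40°C.

40°C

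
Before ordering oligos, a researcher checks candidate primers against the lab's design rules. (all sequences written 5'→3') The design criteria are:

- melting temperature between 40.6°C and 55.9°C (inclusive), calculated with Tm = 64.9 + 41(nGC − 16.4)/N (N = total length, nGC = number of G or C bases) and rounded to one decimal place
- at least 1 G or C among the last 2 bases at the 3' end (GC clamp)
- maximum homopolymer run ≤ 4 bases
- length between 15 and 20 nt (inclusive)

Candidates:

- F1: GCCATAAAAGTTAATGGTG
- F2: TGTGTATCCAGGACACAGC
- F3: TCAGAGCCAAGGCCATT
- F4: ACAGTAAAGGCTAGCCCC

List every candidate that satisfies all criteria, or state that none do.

F1, F2 and F4.

F1 (19 nt, A=7 T=5 G=5 C=2): Tm = 64.9 + 41·(7 − 16.4)/19 = 44.6°C ✓; 3' end TG has 1 G/C ✓; longest run = 4 ✓; length 19 ✓ — passes.
F2 (19 nt, A=5 T=4 G=5 C=5): Tm = 64.9 + 41·(10 − 16.4)/19 = 51.1°C ✓; 3' end GC has 2 G/C ✓; longest run = 2 ✓; length 19 ✓ — passes.
F3 (17 nt, A=5 T=3 G=4 C=5): Tm = 64.9 + 41·(9 − 16.4)/17 = 47.1°C ✓; 3' end TT has 0 G/C, need ≥1 ✗; longest run = 2 ✓; length 17 ✓ — fails.
F4 (18 nt, A=6 T=2 G=4 C=6): Tm = 64.9 + 41·(10 − 16.4)/18 = 50.3°C ✓; 3' end CC has 2 G/C ✓; longest run = 4 ✓; length 18 ✓ — passes.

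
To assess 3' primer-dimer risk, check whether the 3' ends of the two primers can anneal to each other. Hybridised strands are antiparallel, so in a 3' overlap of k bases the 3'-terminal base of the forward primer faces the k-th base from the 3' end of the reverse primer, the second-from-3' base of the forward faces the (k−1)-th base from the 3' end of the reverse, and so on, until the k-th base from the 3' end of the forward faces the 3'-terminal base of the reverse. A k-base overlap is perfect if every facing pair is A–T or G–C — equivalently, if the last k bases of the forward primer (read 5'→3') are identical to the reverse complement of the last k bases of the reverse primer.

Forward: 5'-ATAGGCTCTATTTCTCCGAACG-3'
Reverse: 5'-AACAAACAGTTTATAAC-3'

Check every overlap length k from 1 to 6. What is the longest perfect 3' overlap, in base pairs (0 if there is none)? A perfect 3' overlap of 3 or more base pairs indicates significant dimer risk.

Last 6 bases (5'→3') — forward …CGAACG, reverse …TATAAC.
Reverse complement of the reverse primer's last 6 bases: GTTATA; its first k bases are the reverse complement of the reverse primer's last k bases, so a perfect k-base overlap needs the forward primer's last k bases to equal them.
Comparing (forward last k vs required): k=1: G vs G ✓; k=2: CG vs GT ✗; k=3: ACG vs GTT ✗; k=4: AACG vs GTTA ✗; k=5: GAACG vs GTTAT ✗; k=6: CGAACG vs GTTATA ✗.
Only k = 1 is perfect, so the longest perfect 3' overlap is 1.

Longest perfect overlap: 1 complementary base pair; below the dimer-risk threshold (threshold 3).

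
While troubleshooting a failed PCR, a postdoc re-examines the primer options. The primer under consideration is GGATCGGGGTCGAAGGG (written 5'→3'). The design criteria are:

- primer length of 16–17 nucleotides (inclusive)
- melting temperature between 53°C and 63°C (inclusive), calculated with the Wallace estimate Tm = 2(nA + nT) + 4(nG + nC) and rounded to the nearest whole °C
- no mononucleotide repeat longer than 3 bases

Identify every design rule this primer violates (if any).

Fails: homopolymer run.

Base counts: A=3, T=2, G=10, C=2 (length 17).
length: length 17 ✓
Tm: Tm = 2·5 + 4·12 = 58°C ✓
homopolymer run: longest run = 4, exceeds 3 ✗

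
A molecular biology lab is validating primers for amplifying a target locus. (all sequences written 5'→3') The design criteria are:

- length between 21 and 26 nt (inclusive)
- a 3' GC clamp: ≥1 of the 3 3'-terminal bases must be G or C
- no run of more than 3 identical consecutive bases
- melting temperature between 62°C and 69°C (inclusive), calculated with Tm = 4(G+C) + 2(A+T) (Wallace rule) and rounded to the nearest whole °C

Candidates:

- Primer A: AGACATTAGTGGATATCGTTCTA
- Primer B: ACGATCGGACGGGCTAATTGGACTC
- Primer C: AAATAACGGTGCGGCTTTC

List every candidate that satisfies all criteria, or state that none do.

Primer A only.

Primer A (23 nt, A=7 T=8 G=5 C=3): length 23 ✓; 3' end CTA has 1 G/C ✓; longest run = 2 ✓; Tm = 2·15 + 4·8 = 62°C ✓ — passes.
Primer B (25 nt, A=6 T=5 G=8 C=6): length 25 ✓; 3' end CTC has 2 G/C ✓; longest run = 3 ✓; Tm = 2·11 + 4·14 = 78°C, outside 62–69°C ✗ — fails.
Primer C (19 nt, A=5 T=5 G=5 C=4): length 19, outside 21–26 ✗; 3' end TTC has 1 G/C ✓; longest run = 3 ✓; Tm = 2·10 + 4·9 = 56°C, outside 62–69°C ✗ — fails.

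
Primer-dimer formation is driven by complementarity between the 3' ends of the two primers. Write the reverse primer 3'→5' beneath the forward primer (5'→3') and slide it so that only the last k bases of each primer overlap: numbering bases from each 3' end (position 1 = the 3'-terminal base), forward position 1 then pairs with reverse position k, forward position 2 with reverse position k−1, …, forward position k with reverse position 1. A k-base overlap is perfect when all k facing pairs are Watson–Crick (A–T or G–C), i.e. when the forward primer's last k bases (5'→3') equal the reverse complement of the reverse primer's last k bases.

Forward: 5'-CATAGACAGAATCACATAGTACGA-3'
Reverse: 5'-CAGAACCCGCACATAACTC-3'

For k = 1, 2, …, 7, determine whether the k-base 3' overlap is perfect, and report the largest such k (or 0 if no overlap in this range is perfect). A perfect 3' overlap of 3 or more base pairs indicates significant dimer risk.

Last 7 bases (5'→3') — forward …AGTACGA, reverse …ATAACTC.
Reverse complement of the reverse primer's last 7 bases: GAGTTAT; its first k bases are the reverse complement of the reverse primer's last k bases, so a perfect k-base overlap needs the forward primer's last k bases to equal them.
Comparing (forward last k vs required): k=1: A vs G ✗; k=2: GA vs GA ✓; k=3: CGA vs GAG ✗; k=4: ACGA vs GAGT ✗; k=5: TACGA vs GAGTT ✗; k=6: GTACGA vs GAGTTA ✗; k=7: AGTACGA vs GAGTTAT ✗.
Only k = 2 is perfect, so the longest perfect 3' overlap is 2.

Longest perfect overlap: 2 complementary base pairs; below the dimer-risk threshold (threshold 3).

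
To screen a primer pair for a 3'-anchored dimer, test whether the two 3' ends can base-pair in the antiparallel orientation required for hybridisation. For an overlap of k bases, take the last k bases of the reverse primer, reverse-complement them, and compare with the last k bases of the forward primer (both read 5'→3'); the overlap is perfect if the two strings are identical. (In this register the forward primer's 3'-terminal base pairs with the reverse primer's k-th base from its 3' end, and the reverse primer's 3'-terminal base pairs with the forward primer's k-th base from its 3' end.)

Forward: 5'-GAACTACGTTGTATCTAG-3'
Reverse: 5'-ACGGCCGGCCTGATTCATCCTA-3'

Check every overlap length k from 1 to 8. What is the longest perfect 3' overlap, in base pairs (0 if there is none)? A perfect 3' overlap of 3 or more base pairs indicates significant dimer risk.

Longest perfect overlap: 3 complementary base pairs; significant dimer risk (threshold 3).

Last 8 bases (5'→3') — forward …GTATCTAG, reverse …TCATCCTA.
Reverse complement of the reverse primer's last 8 bases: TAGGATGA; its first k bases are the reverse complement of the reverse primer's last k bases, so a perfect k-base overlap needs the forward primer's last k bases to equal them.
Comparing (forward last k vs required): k=1: G vs T ✗; k=2: AG vs TA ✗; k=3: TAG vs TAG ✓; k=4: CTAG vs TAGG ✗; k=5: TCTAG vs TAGGA ✗; k=6: ATCTAG vs TAGGAT ✗; k=7: TATCTAG vs TAGGATG ✗; k=8: GTATCTAG vs TAGGATGA ✗.
Only k = 3 is perfect, so the longest perfect 3' overlap is 3.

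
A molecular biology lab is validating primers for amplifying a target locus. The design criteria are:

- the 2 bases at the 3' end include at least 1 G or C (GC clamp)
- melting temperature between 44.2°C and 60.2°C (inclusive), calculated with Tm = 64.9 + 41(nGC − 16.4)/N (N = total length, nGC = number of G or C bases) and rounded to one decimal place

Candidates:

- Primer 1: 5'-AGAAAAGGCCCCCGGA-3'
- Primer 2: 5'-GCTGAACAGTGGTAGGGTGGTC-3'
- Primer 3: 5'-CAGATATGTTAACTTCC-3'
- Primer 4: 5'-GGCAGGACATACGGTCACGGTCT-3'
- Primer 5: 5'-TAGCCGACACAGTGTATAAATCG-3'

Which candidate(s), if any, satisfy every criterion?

Primer 1 (16 nt, A=6 T=0 G=5 C=5): 3' end GA has 1 G/C ✓; Tm = 64.9 + 41·(10 − 16.4)/16 = 48.5°C ✓ — passes.
Primer 2 (22 nt, A=4 T=5 G=10 C=3): 3' end TC has 1 G/C ✓; Tm = 64.9 + 41·(13 − 16.4)/22 = 58.6°C ✓ — passes.
Primer 3 (17 nt, A=5 T=6 G=2 C=4): 3' end CC has 2 G/C ✓; Tm = 64.9 + 41·(6 − 16.4)/17 = 39.8°C, outside 44.2–60.2°C ✗ — fails.
Primer 4 (23 nt, A=5 T=4 G=8 C=6): 3' end CT has 1 G/C ✓; Tm = 64.9 + 41·(14 − 16.4)/23 = 60.6°C, outside 44.2–60.2°C ✗ — fails.
Primer 5 (23 nt, A=8 T=5 G=5 C=5): 3' end CG has 2 G/C ✓; Tm = 64.9 + 41·(10 − 16.4)/23 = 53.5°C ✓ — passes.

Primer 1, Primer 2 and Primer 5.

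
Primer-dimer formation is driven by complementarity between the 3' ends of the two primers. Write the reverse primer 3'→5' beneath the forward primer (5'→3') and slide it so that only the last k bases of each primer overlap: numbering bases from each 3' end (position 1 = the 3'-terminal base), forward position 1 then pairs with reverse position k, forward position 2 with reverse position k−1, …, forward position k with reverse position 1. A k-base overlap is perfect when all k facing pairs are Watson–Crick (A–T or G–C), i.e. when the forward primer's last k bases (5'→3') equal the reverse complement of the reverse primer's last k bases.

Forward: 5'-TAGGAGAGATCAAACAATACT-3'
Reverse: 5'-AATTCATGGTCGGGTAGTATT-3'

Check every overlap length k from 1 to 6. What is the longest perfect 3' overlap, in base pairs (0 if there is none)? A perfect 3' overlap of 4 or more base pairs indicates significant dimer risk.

Longest perfect overlap: 6 complementary base pairs; significant dimer risk (threshold 4).

Last 6 bases (5'→3') — forward …AATACT, reverse …AGTATT.
Reverse complement of the reverse primer's last 6 bases: AATACT; its first k bases are the reverse complement of the reverse primer's last k bases, so a perfect k-base overlap needs the forward primer's last k bases to equal them.
Comparing (forward last k vs required): k=1: T vs A ✗; k=2: CT vs AA ✗; k=3: ACT vs AAT ✗; k=4: TACT vs AATA ✗; k=5: ATACT vs AATAC ✗; k=6: AATACT vs AATACT ✓.
Only k = 6 is perfect, so the longest perfect 3' overlap is 6.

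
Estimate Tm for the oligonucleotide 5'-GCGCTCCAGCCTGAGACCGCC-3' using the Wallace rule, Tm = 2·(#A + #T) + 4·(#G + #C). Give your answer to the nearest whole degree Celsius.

Base counts: A=3, T=2, G=6, C=10 (length 21).
Tm = 2·(3+2) + 4·(6+10) = 2·5 + 4·16 = 10 + 64 = 74°C.

74°C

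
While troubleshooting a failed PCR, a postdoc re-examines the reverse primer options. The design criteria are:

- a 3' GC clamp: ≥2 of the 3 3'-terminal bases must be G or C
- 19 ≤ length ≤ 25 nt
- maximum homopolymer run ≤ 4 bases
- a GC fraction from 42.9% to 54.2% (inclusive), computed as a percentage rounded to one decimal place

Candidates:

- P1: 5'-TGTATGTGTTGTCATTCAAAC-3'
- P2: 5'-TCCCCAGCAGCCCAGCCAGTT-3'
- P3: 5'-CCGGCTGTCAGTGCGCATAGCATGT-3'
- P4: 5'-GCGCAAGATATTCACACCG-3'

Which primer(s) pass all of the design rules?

P1 (21 nt, A=5 T=9 G=4 C=3): 3' end AAC has 1 G/C, need ≥2 ✗; length 21 ✓; longest run = 3 ✓; GC 7/21 = 33.3%, outside 42.9–54.2% ✗ — fails.
P2 (21 nt, A=4 T=3 G=4 C=10): 3' end GTT has 1 G/C, need ≥2 ✗; length 21 ✓; longest run = 4 ✓; GC 14/21 = 66.7%, outside 42.9–54.2% ✗ — fails.
P3 (25 nt, A=4 T=6 G=8 C=7): 3' end TGT has 1 G/C, need ≥2 ✗; length 25 ✓; longest run = 2 ✓; GC 15/25 = 60.0%, outside 42.9–54.2% ✗ — fails.
P4 (19 nt, A=6 T=3 G=4 C=6): 3' end CCG has 3 G/C ✓; length 19 ✓; longest run = 2 ✓; GC 10/19 = 52.6% ✓ — passes.

P4 only.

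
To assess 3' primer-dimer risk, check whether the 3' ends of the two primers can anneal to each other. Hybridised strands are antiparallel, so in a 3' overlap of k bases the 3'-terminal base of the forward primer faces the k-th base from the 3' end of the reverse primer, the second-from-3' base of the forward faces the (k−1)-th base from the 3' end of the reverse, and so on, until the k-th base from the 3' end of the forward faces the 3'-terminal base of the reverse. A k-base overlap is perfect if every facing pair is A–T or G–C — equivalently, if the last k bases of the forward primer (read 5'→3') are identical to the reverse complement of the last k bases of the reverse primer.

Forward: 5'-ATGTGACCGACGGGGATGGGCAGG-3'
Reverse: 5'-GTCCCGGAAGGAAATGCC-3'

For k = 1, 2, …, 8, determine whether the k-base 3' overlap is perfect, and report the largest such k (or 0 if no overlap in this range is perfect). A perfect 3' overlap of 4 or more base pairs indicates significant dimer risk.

Last 8 bases (5'→3') — forward …TGGGCAGG, reverse …GAAATGCC.
Reverse complement of the reverse primer's last 8 bases: GGCATTTC; its first k bases are the reverse complement of the reverse primer's last k bases, so a perfect k-base overlap needs the forward primer's last k bases to equal them.
Comparing (forward last k vs required): k=1: G vs G ✓; k=2: GG vs GG ✓; k=3: AGG vs GGC ✗; k=4: CAGG vs GGCA ✗; k=5: GCAGG vs GGCAT ✗; k=6: GGCAGG vs GGCATT ✗; k=7: GGGCAGG vs GGCATTT ✗; k=8: TGGGCAGG vs GGCATTTC ✗.
Perfect overlaps at k = 1, 2; the largest is 2.

Longest perfect overlap: 2 complementary base pairs; below the dimer-risk threshold (threshold 4).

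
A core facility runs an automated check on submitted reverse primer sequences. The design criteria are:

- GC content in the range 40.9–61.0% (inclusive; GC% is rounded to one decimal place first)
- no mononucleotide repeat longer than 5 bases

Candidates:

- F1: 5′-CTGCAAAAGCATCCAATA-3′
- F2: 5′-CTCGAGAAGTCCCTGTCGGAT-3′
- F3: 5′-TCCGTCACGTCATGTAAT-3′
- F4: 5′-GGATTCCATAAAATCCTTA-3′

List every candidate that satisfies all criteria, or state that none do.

F1 (18 nt, A=8 T=3 G=2 C=5): GC 7/18 = 38.9%, outside 40.9–61.0% ✗; longest run = 4 ✓ — fails.
F2 (21 nt, A=4 T=5 G=6 C=6): GC 12/21 = 57.1% ✓; longest run = 3 ✓ — passes.
F3 (18 nt, A=4 T=6 G=3 C=5): GC 8/18 = 44.4% ✓; longest run = 2 ✓ — passes.
F4 (19 nt, A=7 T=6 G=2 C=4): GC 6/19 = 31.6%, outside 40.9–61.0% ✗; longest run = 4 ✓ — fails.

F2 and F3.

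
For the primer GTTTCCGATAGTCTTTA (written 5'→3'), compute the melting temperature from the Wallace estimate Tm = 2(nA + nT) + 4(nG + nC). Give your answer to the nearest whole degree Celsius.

46°C

Base counts: A=3, T=8, G=3, C=3 (length 17).
Tm = 2·(3+8) + 4·(3+3) = 2·11 + 4·6 = 22 + 24 = 46°C.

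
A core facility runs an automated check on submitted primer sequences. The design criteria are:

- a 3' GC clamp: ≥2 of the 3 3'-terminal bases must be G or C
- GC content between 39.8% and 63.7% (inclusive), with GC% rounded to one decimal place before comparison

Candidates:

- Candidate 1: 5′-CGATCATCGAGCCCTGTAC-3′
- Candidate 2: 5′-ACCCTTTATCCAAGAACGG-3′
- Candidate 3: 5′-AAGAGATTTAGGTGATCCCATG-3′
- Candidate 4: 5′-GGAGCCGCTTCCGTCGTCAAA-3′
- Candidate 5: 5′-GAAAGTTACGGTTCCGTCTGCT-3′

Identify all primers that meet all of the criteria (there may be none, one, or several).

Candidate 2 and Candidate 5.

Candidate 1 (19 nt, A=4 T=4 G=4 C=7): 3' end TAC has 1 G/C, need ≥2 ✗; GC 11/19 = 57.9% ✓ — fails.
Candidate 2 (19 nt, A=6 T=4 G=3 C=6): 3' end CGG has 3 G/C ✓; GC 9/19 = 47.4% ✓ — passes.
Candidate 3 (22 nt, A=7 T=6 G=6 C=3): 3' end ATG has 1 G/C, need ≥2 ✗; GC 9/22 = 40.9% ✓ — fails.
Candidate 4 (21 nt, A=4 T=4 G=6 C=7): 3' end AAA has 0 G/C, need ≥2 ✗; GC 13/21 = 61.9% ✓ — fails.
Candidate 5 (22 nt, A=4 T=7 G=6 C=5): 3' end GCT has 2 G/C ✓; GC 11/22 = 50.0% ✓ — passes.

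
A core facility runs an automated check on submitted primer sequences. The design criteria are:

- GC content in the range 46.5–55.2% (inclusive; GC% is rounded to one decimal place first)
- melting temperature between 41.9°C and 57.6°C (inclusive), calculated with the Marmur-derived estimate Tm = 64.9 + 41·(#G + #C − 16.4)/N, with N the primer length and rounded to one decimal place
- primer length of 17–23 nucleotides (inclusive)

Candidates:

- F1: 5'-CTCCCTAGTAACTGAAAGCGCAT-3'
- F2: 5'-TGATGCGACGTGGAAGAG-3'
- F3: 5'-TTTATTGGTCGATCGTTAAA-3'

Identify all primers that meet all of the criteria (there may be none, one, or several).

F1 (23 nt, A=7 T=5 G=4 C=7): GC 11/23 = 47.8% ✓; Tm = 64.9 + 41·(11 − 16.4)/23 = 55.3°C ✓; length 23 ✓ — passes.
F2 (18 nt, A=5 T=3 G=8 C=2): GC 10/18 = 55.6%, outside 46.5–55.2% ✗; Tm = 64.9 + 41·(10 − 16.4)/18 = 50.3°C ✓; length 18 ✓ — fails.
F3 (20 nt, A=5 T=9 G=4 C=2): GC 6/20 = 30.0%, outside 46.5–55.2% ✗; Tm = 64.9 + 41·(6 − 16.4)/20 = 43.6°C ✓; length 20 ✓ — fails.

F1 only.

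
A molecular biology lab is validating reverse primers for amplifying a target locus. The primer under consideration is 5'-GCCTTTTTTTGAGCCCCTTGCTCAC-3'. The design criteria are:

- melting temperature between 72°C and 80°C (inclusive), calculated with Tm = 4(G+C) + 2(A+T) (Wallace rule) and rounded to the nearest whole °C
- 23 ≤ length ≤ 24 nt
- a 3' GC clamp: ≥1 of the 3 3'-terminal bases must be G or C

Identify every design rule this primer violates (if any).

Fails: length.

Base counts: A=2, T=10, G=4, C=9 (length 25).
Tm: Tm = 2·12 + 4·13 = 76°C ✓
length: length 25, outside 23–24 ✗
GC clamp: 3' end CAC has 2 G/C ✓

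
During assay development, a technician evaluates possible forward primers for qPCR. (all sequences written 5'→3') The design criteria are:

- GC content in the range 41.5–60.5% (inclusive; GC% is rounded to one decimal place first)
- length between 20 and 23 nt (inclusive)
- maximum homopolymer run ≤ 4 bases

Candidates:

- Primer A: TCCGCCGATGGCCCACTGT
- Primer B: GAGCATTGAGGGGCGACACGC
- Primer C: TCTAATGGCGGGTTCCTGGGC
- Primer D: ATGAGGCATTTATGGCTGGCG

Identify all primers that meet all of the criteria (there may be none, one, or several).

Primer A (19 nt, A=2 T=4 G=5 C=8): GC 13/19 = 68.4%, outside 41.5–60.5% ✗; length 19, outside 20–23 ✗; longest run = 3 ✓ — fails.
Primer B (21 nt, A=5 T=2 G=9 C=5): GC 14/21 = 66.7%, outside 41.5–60.5% ✗; length 21 ✓; longest run = 4 ✓ — fails.
Primer C (21 nt, A=2 T=6 G=8 C=5): GC 13/21 = 61.9%, outside 41.5–60.5% ✗; length 21 ✓; longest run = 3 ✓ — fails.
Primer D (21 nt, A=4 T=6 G=8 C=3): GC 11/21 = 52.4% ✓; length 21 ✓; longest run = 3 ✓ — passes.

Primer D only.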